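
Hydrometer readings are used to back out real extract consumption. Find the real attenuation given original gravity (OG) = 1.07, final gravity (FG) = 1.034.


AA = (OG−FG)/(OG−1)·100;  RA = AA·0.8192
AA = (1.07 − 1.034)/(1.07 − 1)·100 = 51.4286
RA = 51.4286·0.8192

42.1303 %


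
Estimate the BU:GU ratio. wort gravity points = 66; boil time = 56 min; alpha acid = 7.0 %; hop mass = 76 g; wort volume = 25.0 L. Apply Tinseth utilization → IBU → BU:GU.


U = 1.65·0.000125^(GP/1000)·(1−e^(−0.04t))/4.15;  IBU = (α/100)·m·U·1000/V;  BU:GU = IBU/GP
U = 1.65·0.000125^(66/1000)·(1−e^(−0.04·56))/4.15 = 0.1963
IBU = (7.0/100)·76·0.1963·1000/25.0 = 41.7752
BU:GU = 41.7752/66

0.6330


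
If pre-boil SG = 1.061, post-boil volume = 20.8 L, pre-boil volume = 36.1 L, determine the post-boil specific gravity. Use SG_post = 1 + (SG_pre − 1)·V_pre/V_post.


pts_pre = (1.061 − 1)·1000 = 61.0000
pts_post = 61.0000·36.1/20.8 = 105.8702
SG_post = 1 + 105.8702/1000

1.1059


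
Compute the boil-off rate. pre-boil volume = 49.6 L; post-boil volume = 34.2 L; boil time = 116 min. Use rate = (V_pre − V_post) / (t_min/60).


rate = (49.6 − 34.2) / (116/60)

7.9655 L/hr


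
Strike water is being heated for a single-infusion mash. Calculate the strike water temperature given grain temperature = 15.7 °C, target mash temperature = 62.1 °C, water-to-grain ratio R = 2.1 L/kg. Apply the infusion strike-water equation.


T_strike = (0.41/R)·(T_mash − T_grain) + T_mash
T_strike = (0.41/2.1)·(62.1 − 15.7) + 62.1

71.1590 °C


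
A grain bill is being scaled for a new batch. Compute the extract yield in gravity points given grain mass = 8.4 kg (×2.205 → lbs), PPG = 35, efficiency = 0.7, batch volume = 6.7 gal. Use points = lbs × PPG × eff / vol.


lbs = 8.4 × 2.205 = 18.5220
points = 18.5220 × 35 × 0.7 / 6.7

67.7297 points


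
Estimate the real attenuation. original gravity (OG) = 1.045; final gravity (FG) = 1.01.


AA = (OG−FG)/(OG−1)·100;  RA = AA·0.8192
AA = (1.045 − 1.01)/(1.045 − 1)·100 = 77.7778
RA = 77.7778·0.8192

63.7156 %


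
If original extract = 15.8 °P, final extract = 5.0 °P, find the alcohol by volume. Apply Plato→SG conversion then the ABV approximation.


SG = 259/(259 − P);  ABV = (OG − FG)·131.25
OG = 259/(259 − 15.8) = 1.0650
FG = 259/(259 − 5.0) = 1.0197
ABV = (1.0650 − 1.0197)·131.25

5.9433 % ABV


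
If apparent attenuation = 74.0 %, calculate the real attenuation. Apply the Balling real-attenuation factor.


RA = AA · 0.8192
RA = 74.0 · 0.8192

60.6208 %


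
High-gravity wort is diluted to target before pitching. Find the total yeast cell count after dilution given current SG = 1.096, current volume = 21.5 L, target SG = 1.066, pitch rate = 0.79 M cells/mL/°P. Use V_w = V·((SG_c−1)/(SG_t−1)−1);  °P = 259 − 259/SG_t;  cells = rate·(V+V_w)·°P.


V_w = 21.5·((1.096−1)/(1.066−1)−1) = 9.7727
V_final = 21.5 + 9.7727 = 31.2727
°P = 259 − 259/1.066 = 16.0356
cells = 0.79·31.2727·16.0356

396.1680 billion cells


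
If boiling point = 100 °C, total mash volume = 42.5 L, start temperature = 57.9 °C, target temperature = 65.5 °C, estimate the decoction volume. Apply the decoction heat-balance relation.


V_dec = V_total·(T_target − T_start)/(T_boil − T_start)
V_dec = 42.5·(65.5 − 57.9)/(100 − 57.9)

7.6722 L


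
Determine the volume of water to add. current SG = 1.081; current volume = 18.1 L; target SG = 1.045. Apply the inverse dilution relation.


V_water = V·((SG_curr − 1)/(SG_target − 1) − 1)
V_water = 18.1·((1.081 − 1)/(1.045 − 1) − 1)

14.4800 L


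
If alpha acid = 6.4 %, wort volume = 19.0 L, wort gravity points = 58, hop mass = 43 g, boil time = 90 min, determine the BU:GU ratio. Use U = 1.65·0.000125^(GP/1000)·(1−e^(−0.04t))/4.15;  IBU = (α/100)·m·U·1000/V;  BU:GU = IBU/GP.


U = 1.65·0.000125^(58/1000)·(1−e^(−0.04·90))/4.15 = 0.2296
IBU = (6.4/100)·43·0.2296·1000/19.0 = 33.2598
BU:GU = 33.2598/58

0.5734


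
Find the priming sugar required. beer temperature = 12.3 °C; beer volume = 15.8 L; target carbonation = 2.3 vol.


residual = 14.695·(0.01821 + 0.09011·e^(−0.04·T));  sugar = (target − residual)·4.0·V
residual = 14.695·(0.01821 + 0.09011·e^(−0.04·12.3)) = 1.0772
sugar = (2.3 − 1.0772)·4.0·15.8

77.2813 g


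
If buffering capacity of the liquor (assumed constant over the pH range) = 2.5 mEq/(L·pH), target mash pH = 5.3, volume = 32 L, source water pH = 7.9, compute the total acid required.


acid = buffering capacity · (pH_source − pH_target) · V
acid = 2.5 · (7.9 − 5.3) · 32

208.0000 mEq


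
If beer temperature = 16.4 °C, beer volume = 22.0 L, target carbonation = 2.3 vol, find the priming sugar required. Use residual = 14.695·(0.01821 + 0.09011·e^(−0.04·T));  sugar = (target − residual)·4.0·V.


residual = 14.695·(0.01821 + 0.09011·e^(−0.04·16.4)) = 0.9547
sugar = (2.3 − 0.9547)·4.0·22.0

118.3832 g


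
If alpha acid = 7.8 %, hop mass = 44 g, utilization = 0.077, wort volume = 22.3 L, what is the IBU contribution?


IBU = (α/100)·mass·U·1000 / V
IBU = (7.8/100)·44·0.077·1000 / 22.3

11.8504 IBU


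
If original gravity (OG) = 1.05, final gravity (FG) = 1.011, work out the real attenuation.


AA = (OG−FG)/(OG−1)·100;  RA = AA·0.8192
AA = (1.05 − 1.011)/(1.05 − 1)·100 = 78.0000
RA = 78.0000·0.8192

63.8976 %


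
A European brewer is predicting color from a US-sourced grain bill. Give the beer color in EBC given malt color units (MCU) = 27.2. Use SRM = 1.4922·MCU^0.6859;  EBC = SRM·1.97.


SRM = 1.4922·27.2^0.6859 = 14.3813
EBC = 14.3813·1.97

28.3311 EBC


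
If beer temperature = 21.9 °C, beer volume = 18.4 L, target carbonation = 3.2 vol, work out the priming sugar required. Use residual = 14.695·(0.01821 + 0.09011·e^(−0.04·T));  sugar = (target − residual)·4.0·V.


residual = 14.695·(0.01821 + 0.09011·e^(−0.04·21.9)) = 0.8190
sugar = (3.2 − 0.8190)·4.0·18.4

175.2387 g


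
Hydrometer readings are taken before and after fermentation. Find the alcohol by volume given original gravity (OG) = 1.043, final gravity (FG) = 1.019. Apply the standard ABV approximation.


ABV = (OG − FG) · 131.25
ABV = (1.043 − 1.019) · 131.25

3.1500 % ABV


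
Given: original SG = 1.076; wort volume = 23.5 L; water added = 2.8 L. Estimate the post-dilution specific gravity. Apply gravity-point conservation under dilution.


SG_new = 1 + (SG_old − 1)·V_old/(V_old + V_water)
pts = (1.076 − 1)·1000·23.5/(23.5 + 2.8) = 67.9087
SG_new = 1 + 67.9087/1000

1.0679


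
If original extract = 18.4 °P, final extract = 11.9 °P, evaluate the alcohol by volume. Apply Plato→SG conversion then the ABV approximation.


SG = 259/(259 − P);  ABV = (OG − FG)·131.25
OG = 259/(259 − 18.4) = 1.0765
FG = 259/(259 − 11.9) = 1.0482
ABV = (1.0765 − 1.0482)·131.25

3.7166 % ABV


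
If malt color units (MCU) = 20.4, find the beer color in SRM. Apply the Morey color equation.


SRM = 1.4922 · MCU^0.6859
SRM = 1.4922 · 20.4^0.6859

11.8060 SRM


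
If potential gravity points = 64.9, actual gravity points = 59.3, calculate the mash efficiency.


efficiency = actual / potential × 100
efficiency = 59.3 / 64.9 × 100

91.3713 %


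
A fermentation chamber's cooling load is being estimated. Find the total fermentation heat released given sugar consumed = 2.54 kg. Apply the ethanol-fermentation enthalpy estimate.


Q = m_sugar · 590 kJ/kg
Q = 2.54 · 590

1498.6000 kJ


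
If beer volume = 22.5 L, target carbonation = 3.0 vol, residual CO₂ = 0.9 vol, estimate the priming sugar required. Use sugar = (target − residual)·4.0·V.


sugar = (3.0 − 0.9)·4.0·22.5

189.0000 g


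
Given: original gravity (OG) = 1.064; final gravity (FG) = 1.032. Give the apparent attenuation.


AA = (OG − FG)/(OG − 1) · 100
AA = (1.064 − 1.032)/(1.064 − 1) · 100

50.0000 %


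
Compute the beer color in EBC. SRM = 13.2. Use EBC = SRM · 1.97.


EBC = 13.2 · 1.97

26.0040 EBC


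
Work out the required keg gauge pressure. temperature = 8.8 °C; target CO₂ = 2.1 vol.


psi = vols/(0.01821 + 0.09011·e^(−0.04·T)) − 14.695
psi = 2.1/(0.01821 + 0.09011·e^(−0.04·8.8)) − 14.695

11.0458 psi


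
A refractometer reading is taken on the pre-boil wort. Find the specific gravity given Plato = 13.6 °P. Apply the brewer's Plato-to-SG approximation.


SG = 259/(259 − P)
SG = 259/(259 − 13.6)

1.0554


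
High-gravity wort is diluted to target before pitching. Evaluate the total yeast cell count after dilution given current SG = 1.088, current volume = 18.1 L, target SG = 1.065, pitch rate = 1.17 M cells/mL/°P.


V_w = V·((SG_c−1)/(SG_t−1)−1);  °P = 259 − 259/SG_t;  cells = rate·(V+V_w)·°P
V_w = 18.1·((1.088−1)/(1.065−1)−1) = 6.4046
V_final = 18.1 + 6.4046 = 24.5046
°P = 259 − 259/1.065 = 15.8075
cells = 1.17·24.5046·15.8075

453.2077 billion cells


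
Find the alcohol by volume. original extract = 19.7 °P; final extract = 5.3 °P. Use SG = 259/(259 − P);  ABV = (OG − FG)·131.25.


OG = 259/(259 − 19.7) = 1.0823
FG = 259/(259 − 5.3) = 1.0209
ABV = (1.0823 − 1.0209)·131.25

8.0630 % ABV


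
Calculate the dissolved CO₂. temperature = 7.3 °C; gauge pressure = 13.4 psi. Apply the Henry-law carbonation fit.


vols = (P + 14.695)·(0.01821 + 0.09011·e^(−0.04·T))
vols = (13.4 + 14.695)·(0.01821 + 0.09011·e^(−0.04·7.3))

2.4022 volumes


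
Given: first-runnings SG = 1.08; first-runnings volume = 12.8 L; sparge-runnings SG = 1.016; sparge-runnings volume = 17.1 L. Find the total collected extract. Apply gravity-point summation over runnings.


total = Σ (SG_i − 1)·1000·V_i
first = (1.08 − 1)·1000·12.8 = 1024.0000
sparge = (1.016 − 1)·1000·17.1 = 273.6000
total = 1024.0000 + 273.6000

1297.6000 gravity·L


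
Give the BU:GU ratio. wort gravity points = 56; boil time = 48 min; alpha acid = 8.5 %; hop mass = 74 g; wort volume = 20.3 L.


U = 1.65·0.000125^(GP/1000)·(1−e^(−0.04t))/4.15;  IBU = (α/100)·m·U·1000/V;  BU:GU = IBU/GP
U = 1.65·0.000125^(56/1000)·(1−e^(−0.04·48))/4.15 = 0.2051
IBU = (8.5/100)·74·0.2051·1000/20.3 = 63.5575
BU:GU = 63.5575/56

1.1350


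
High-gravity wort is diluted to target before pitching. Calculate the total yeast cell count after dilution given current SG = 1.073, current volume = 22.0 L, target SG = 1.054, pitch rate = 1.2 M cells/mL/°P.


V_w = V·((SG_c−1)/(SG_t−1)−1);  °P = 259 − 259/SG_t;  cells = rate·(V+V_w)·°P
V_w = 22.0·((1.073−1)/(1.054−1)−1) = 7.7407
V_final = 22.0 + 7.7407 = 29.7407
°P = 259 − 259/1.054 = 13.2694
cells = 1.2·29.7407·13.2694

473.5719 billion cells


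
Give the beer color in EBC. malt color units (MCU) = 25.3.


SRM = 1.4922·MCU^0.6859;  EBC = SRM·1.97
SRM = 1.4922·25.3^0.6859 = 13.6845
EBC = 13.6845·1.97

26.9584 EBC


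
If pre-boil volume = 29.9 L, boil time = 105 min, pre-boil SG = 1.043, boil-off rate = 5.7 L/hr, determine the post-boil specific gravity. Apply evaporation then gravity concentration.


V_post = V_pre − rate·(t/60);  SG_post = 1 + (SG_pre−1)·V_pre/V_post
V_post = 29.9 − 5.7·(105/60) = 19.9250
SG_post = 1 + (1.043 − 1)·29.9/19.9250

1.0645


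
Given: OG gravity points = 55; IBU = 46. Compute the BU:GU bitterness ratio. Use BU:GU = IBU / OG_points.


BU:GU = 46 / 55

0.8364


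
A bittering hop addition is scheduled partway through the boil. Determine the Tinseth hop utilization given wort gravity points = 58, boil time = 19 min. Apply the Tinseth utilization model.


U = 1.65·0.000125^(GP/1000) · (1 − e^(−0.04·t))/4.15
bigness = 1.65·0.000125^(58/1000) = 0.9797
boil_factor = (1 − e^(−0.04·19))/4.15 = 0.1283
U = 0.9797 · 0.1283

0.1257


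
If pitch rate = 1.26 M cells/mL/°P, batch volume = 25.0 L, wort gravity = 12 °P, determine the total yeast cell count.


cells (billions) = rate · V_L · °P
cells = 1.26 · 25.0 · 12

378.0000 billion cells


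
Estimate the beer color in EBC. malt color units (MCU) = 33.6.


SRM = 1.4922·MCU^0.6859;  EBC = SRM·1.97
SRM = 1.4922·33.6^0.6859 = 16.6243
EBC = 16.6243·1.97

32.7499 EBC


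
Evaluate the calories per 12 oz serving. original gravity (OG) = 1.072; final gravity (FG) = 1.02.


ABW = (OG−FG)·131.25·0.79/FG;  °P = 259 − 259/SG (for OG→OE and FG→AE);  RE = 0.1808·OE + 0.8192·AE;  Cal = (6.9·ABW + 4·(RE−0.1))·FG·3.55
ABW = (1.072 − 1.02)·131.25·0.79/1.02 = 5.2860
OE = 259 − 259/1.072 = 17.3955 °P
AE = 259 − 259/1.02 = 5.0784 °P
RE = 0.1808·17.3955 + 0.8192·5.0784 = 7.3054 °P
Cal = (6.9·5.2860 + 4·(7.3054−0.1))·1.02·3.55

236.4334 kcal


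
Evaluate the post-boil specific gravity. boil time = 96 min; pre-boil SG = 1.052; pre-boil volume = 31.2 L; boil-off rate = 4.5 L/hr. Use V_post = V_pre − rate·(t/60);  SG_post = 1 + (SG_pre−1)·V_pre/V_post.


V_post = 31.2 − 4.5·(96/60) = 24.0000
SG_post = 1 + (1.052 − 1)·31.2/24.0000

1.0676


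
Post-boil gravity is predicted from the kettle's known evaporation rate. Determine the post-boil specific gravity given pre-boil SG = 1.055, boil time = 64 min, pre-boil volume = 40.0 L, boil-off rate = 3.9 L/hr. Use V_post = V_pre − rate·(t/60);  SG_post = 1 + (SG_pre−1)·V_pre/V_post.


V_post = 40.0 − 3.9·(64/60) = 35.8400
SG_post = 1 + (1.055 − 1)·40.0/35.8400

1.0614


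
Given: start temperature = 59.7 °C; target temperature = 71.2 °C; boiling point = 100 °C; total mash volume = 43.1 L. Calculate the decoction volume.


V_dec = V_total·(T_target − T_start)/(T_boil − T_start)
V_dec = 43.1·(71.2 − 59.7)/(100 − 59.7)

12.2990 L


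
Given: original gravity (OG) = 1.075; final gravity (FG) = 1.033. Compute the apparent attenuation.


AA = (OG − FG)/(OG − 1) · 100
AA = (1.075 − 1.033)/(1.075 − 1) · 100

56.0000 %


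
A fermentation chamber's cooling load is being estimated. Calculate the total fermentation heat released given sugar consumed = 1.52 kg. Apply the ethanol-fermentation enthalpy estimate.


Q = m_sugar · 590 kJ/kg
Q = 1.52 · 590

896.8000 kJ


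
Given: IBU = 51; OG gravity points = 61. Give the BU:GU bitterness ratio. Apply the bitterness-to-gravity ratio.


BU:GU = IBU / OG_points
BU:GU = 51 / 61

0.8361


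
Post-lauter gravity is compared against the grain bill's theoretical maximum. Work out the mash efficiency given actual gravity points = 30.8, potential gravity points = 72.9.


efficiency = actual / potential × 100
efficiency = 30.8 / 72.9 × 100

42.2497 %


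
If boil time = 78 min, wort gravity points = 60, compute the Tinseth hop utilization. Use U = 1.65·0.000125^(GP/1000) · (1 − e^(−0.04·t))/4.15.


bigness = 1.65·0.000125^(60/1000) = 0.9623
boil_factor = (1 − e^(−0.04·78))/4.15 = 0.2303
U = 0.9623 · 0.2303

0.2216


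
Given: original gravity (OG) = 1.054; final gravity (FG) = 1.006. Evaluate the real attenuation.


AA = (OG−FG)/(OG−1)·100;  RA = AA·0.8192
AA = (1.054 − 1.006)/(1.054 − 1)·100 = 88.8889
RA = 88.8889·0.8192

72.8178 %


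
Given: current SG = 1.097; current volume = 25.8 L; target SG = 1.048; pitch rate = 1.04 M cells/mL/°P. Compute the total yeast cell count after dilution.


V_w = V·((SG_c−1)/(SG_t−1)−1);  °P = 259 − 259/SG_t;  cells = rate·(V+V_w)·°P
V_w = 25.8·((1.097−1)/(1.048−1)−1) = 26.3375
V_final = 25.8 + 26.3375 = 52.1375
°P = 259 − 259/1.048 = 11.8626
cells = 1.04·52.1375·11.8626

643.2255 billion cells


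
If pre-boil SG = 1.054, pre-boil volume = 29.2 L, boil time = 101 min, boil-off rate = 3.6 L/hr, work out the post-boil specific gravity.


V_post = V_pre − rate·(t/60);  SG_post = 1 + (SG_pre−1)·V_pre/V_post
V_post = 29.2 − 3.6·(101/60) = 23.1400
SG_post = 1 + (1.054 − 1)·29.2/23.1400

1.0681


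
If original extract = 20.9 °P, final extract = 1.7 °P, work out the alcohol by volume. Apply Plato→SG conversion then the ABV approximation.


SG = 259/(259 − P);  ABV = (OG − FG)·131.25
OG = 259/(259 − 20.9) = 1.0878
FG = 259/(259 − 1.7) = 1.0066
ABV = (1.0878 − 1.0066)·131.25

10.6537 % ABV


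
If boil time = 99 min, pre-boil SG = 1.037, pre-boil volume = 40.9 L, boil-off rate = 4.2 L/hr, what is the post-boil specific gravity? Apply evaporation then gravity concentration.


V_post = V_pre − rate·(t/60);  SG_post = 1 + (SG_pre−1)·V_pre/V_post
V_post = 40.9 − 4.2·(99/60) = 33.9700
SG_post = 1 + (1.037 − 1)·40.9/33.9700

1.0445


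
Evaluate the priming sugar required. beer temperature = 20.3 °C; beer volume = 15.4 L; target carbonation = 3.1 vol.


residual = 14.695·(0.01821 + 0.09011·e^(−0.04·T));  sugar = (target − residual)·4.0·V
residual = 14.695·(0.01821 + 0.09011·e^(−0.04·20.3)) = 0.8555
sugar = (3.1 − 0.8555)·4.0·15.4

138.2621 g


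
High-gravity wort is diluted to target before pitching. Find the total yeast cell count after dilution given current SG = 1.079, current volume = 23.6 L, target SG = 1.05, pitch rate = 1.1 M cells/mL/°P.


V_w = V·((SG_c−1)/(SG_t−1)−1);  °P = 259 − 259/SG_t;  cells = rate·(V+V_w)·°P
V_w = 23.6·((1.079−1)/(1.05−1)−1) = 13.6880
V_final = 23.6 + 13.6880 = 37.2880
°P = 259 − 259/1.05 = 12.3333
cells = 1.1·37.2880·12.3333

505.8739 billion cells


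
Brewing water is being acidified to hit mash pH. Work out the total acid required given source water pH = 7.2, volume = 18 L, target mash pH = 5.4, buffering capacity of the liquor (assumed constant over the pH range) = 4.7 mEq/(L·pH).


acid = buffering capacity · (pH_source − pH_target) · V
acid = 4.7 · (7.2 − 5.4) · 18

152.2800 mEq


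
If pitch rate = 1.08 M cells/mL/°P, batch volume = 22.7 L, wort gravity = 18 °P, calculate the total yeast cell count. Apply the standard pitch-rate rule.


cells (billions) = rate · V_L · °P
cells = 1.08 · 22.7 · 18

441.2880 billion cells


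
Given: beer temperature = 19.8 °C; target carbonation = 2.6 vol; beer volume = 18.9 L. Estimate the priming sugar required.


residual = 14.695·(0.01821 + 0.09011·e^(−0.04·T));  sugar = (target − residual)·4.0·V
residual = 14.695·(0.01821 + 0.09011·e^(−0.04·19.8)) = 0.8674
sugar = (2.6 − 0.8674)·4.0·18.9

130.9875 g


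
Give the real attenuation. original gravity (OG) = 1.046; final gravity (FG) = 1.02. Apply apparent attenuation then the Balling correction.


AA = (OG−FG)/(OG−1)·100;  RA = AA·0.8192
AA = (1.046 − 1.02)/(1.046 − 1)·100 = 56.5217
RA = 56.5217·0.8192

46.3026 %


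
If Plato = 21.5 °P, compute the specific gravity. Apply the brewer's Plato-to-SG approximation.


SG = 259/(259 − P)
SG = 259/(259 − 21.5)

1.0905


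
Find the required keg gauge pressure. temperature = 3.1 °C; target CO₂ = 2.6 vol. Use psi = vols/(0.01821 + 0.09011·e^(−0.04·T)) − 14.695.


psi = 2.6/(0.01821 + 0.09011·e^(−0.04·3.1)) − 14.695

11.8868 psi


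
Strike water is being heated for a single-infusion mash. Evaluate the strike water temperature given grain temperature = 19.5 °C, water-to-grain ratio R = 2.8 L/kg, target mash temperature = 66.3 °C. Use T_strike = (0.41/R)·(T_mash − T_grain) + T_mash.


T_strike = (0.41/2.8)·(66.3 − 19.5) + 66.3

73.1529 °C


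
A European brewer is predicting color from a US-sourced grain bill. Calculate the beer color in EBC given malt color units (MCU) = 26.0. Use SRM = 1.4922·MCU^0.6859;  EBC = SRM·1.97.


SRM = 1.4922·26.0^0.6859 = 13.9430
EBC = 13.9430·1.97

27.4678 EBC


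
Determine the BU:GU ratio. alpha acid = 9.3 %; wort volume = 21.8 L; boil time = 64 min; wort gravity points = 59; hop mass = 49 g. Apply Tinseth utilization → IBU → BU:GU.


U = 1.65·0.000125^(GP/1000)·(1−e^(−0.04t))/4.15;  IBU = (α/100)·m·U·1000/V;  BU:GU = IBU/GP
U = 1.65·0.000125^(59/1000)·(1−e^(−0.04·64))/4.15 = 0.2159
IBU = (9.3/100)·49·0.2159·1000/21.8 = 45.1268
BU:GU = 45.1268/59

0.7649


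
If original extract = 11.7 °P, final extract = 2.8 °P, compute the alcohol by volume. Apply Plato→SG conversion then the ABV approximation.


SG = 259/(259 − P);  ABV = (OG − FG)·131.25
OG = 259/(259 − 11.7) = 1.0473
FG = 259/(259 − 2.8) = 1.0109
ABV = (1.0473 − 1.0109)·131.25

4.7751 % ABV


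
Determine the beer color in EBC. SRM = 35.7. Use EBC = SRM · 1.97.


EBC = 35.7 · 1.97

70.3290 EBC


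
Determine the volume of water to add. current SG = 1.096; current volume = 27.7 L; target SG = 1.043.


V_water = V·((SG_curr − 1)/(SG_target − 1) − 1)
V_water = 27.7·((1.096 − 1)/(1.043 − 1) − 1)

34.1419 L


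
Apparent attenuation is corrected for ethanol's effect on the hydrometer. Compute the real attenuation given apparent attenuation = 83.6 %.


RA = AA · 0.8192
RA = 83.6 · 0.8192

68.4851 %


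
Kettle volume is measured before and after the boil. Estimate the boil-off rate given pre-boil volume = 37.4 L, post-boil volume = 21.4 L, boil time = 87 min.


rate = (V_pre − V_post) / (t_min/60)
rate = (37.4 − 21.4) / (87/60)

11.0345 L/hr


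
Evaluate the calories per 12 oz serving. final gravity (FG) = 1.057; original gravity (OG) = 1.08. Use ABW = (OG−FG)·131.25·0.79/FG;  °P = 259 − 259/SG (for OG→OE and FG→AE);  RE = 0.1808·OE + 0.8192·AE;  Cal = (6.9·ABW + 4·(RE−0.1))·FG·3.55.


ABW = (1.08 − 1.057)·131.25·0.79/1.057 = 2.2562
OE = 259 − 259/1.08 = 19.1852 °P
AE = 259 − 259/1.057 = 13.9669 °P
RE = 0.1808·19.1852 + 0.8192·13.9669 = 14.9104 °P
Cal = (6.9·2.2562 + 4·(14.9104−0.1))·1.057·3.55

280.7105 kcal


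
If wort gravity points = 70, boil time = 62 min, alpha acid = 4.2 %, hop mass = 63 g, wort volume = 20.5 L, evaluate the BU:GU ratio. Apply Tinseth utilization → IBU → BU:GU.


U = 1.65·0.000125^(GP/1000)·(1−e^(−0.04t))/4.15;  IBU = (α/100)·m·U·1000/V;  BU:GU = IBU/GP
U = 1.65·0.000125^(70/1000)·(1−e^(−0.04·62))/4.15 = 0.1942
IBU = (4.2/100)·63·0.1942·1000/20.5 = 25.0653
BU:GU = 25.0653/70

0.3581


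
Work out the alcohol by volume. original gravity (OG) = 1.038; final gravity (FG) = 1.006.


ABV = (OG − FG) · 131.25
ABV = (1.038 − 1.006) · 131.25

4.2000 % ABV


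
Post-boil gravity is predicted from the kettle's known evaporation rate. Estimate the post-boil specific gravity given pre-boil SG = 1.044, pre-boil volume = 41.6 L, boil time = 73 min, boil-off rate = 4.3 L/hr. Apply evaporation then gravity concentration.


V_post = V_pre − rate·(t/60);  SG_post = 1 + (SG_pre−1)·V_pre/V_post
V_post = 41.6 − 4.3·(73/60) = 36.3683
SG_post = 1 + (1.044 − 1)·41.6/36.3683

1.0503


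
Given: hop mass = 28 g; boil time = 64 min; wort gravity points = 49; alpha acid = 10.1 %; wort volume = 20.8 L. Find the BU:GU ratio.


U = 1.65·0.000125^(GP/1000)·(1−e^(−0.04t))/4.15;  IBU = (α/100)·m·U·1000/V;  BU:GU = IBU/GP
U = 1.65·0.000125^(49/1000)·(1−e^(−0.04·64))/4.15 = 0.2362
IBU = (10.1/100)·28·0.2362·1000/20.8 = 32.1114
BU:GU = 32.1114/49

0.6553


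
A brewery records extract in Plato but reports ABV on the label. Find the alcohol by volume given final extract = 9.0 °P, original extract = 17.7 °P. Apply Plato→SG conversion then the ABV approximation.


SG = 259/(259 − P);  ABV = (OG − FG)·131.25
OG = 259/(259 − 17.7) = 1.0734
FG = 259/(259 − 9.0) = 1.0360
ABV = (1.0734 − 1.0360)·131.25

4.9025 % ABV


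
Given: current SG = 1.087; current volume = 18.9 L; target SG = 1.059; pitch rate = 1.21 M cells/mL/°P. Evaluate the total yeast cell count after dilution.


V_w = V·((SG_c−1)/(SG_t−1)−1);  °P = 259 − 259/SG_t;  cells = rate·(V+V_w)·°P
V_w = 18.9·((1.087−1)/(1.059−1)−1) = 8.9695
V_final = 18.9 + 8.9695 = 27.8695
°P = 259 − 259/1.059 = 14.4297
cells = 1.21·27.8695·14.4297

486.5979 billion cells


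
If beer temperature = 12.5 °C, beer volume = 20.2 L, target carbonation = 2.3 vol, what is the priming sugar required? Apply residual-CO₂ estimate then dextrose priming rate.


residual = 14.695·(0.01821 + 0.09011·e^(−0.04·T));  sugar = (target − residual)·4.0·V
residual = 14.695·(0.01821 + 0.09011·e^(−0.04·12.5)) = 1.0707
sugar = (2.3 − 1.0707)·4.0·20.2

99.3239 g


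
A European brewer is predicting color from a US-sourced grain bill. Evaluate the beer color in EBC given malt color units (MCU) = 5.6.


SRM = 1.4922·MCU^0.6859;  EBC = SRM·1.97
SRM = 1.4922·5.6^0.6859 = 4.8642
EBC = 4.8642·1.97

9.5824 EBC


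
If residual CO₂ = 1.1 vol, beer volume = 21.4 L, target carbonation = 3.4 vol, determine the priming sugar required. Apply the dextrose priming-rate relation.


sugar = (target − residual)·4.0·V
sugar = (3.4 − 1.1)·4.0·21.4

196.8800 g


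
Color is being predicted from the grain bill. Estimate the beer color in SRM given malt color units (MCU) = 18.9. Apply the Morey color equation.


SRM = 1.4922 · MCU^0.6859
SRM = 1.4922 · 18.9^0.6859

11.2035 SRM


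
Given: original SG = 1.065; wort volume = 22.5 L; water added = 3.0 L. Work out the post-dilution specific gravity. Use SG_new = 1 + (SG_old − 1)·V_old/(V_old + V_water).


pts = (1.065 − 1)·1000·22.5/(22.5 + 3.0) = 57.3529
SG_new = 1 + 57.3529/1000

1.0574


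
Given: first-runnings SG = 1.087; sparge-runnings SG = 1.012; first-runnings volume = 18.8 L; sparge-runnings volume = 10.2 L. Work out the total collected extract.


total = Σ (SG_i − 1)·1000·V_i
first = (1.087 − 1)·1000·18.8 = 1635.6000
sparge = (1.012 − 1)·1000·10.2 = 122.4000
total = 1635.6000 + 122.4000

1758.0000 gravity·L


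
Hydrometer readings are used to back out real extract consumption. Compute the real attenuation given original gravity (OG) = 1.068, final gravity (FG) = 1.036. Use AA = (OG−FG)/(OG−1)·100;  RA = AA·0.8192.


AA = (1.068 − 1.036)/(1.068 − 1)·100 = 47.0588
RA = 47.0588·0.8192

38.5506 %


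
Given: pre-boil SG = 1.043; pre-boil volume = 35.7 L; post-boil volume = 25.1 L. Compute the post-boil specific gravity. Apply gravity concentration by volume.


SG_post = 1 + (SG_pre − 1)·V_pre/V_post
pts_pre = (1.043 − 1)·1000 = 43.0000
pts_post = 43.0000·35.7/25.1 = 61.1594
SG_post = 1 + 61.1594/1000

1.0612


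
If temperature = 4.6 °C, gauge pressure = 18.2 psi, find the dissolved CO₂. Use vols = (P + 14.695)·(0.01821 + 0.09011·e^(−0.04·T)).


vols = (18.2 + 14.695)·(0.01821 + 0.09011·e^(−0.04·4.6))

3.0650 volumes


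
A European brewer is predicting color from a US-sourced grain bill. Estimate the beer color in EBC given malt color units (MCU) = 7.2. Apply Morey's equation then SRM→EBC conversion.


SRM = 1.4922·MCU^0.6859;  EBC = SRM·1.97
SRM = 1.4922·7.2^0.6859 = 5.7792
EBC = 5.7792·1.97

11.3851 EBC


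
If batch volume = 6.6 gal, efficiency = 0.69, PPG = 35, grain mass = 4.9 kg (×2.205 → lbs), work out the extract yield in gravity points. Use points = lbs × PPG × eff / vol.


lbs = 4.9 × 2.205 = 10.8045
points = 10.8045 × 35 × 0.69 / 6.6

39.5346 points


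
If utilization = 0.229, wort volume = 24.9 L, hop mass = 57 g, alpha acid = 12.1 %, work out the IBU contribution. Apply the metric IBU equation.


IBU = (α/100)·mass·U·1000 / V
IBU = (12.1/100)·57·0.229·1000 / 24.9

63.4302 IBU


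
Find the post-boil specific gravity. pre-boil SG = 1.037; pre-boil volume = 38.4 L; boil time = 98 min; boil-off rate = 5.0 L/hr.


V_post = V_pre − rate·(t/60);  SG_post = 1 + (SG_pre−1)·V_pre/V_post
V_post = 38.4 − 5.0·(98/60) = 30.2333
SG_post = 1 + (1.037 − 1)·38.4/30.2333

1.0470


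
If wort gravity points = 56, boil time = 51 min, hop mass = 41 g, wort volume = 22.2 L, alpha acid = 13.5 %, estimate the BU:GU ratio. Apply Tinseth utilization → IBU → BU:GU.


U = 1.65·0.000125^(GP/1000)·(1−e^(−0.04t))/4.15;  IBU = (α/100)·m·U·1000/V;  BU:GU = IBU/GP
U = 1.65·0.000125^(56/1000)·(1−e^(−0.04·51))/4.15 = 0.2091
IBU = (13.5/100)·41·0.2091·1000/22.2 = 52.1354
BU:GU = 52.1354/56

0.9310


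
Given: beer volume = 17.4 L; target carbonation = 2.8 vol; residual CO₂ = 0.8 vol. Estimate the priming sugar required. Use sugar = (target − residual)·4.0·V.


sugar = (2.8 − 0.8)·4.0·17.4

139.2000 g


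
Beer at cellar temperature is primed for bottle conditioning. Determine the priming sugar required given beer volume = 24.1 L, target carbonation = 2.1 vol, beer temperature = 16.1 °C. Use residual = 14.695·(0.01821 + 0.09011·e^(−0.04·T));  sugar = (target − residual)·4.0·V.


residual = 14.695·(0.01821 + 0.09011·e^(−0.04·16.1)) = 0.9630
sugar = (2.1 − 0.9630)·4.0·24.1

109.6038 g


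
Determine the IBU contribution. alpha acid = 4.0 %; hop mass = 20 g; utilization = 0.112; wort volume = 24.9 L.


IBU = (α/100)·mass·U·1000 / V
IBU = (4.0/100)·20·0.112·1000 / 24.9

3.5984 IBU


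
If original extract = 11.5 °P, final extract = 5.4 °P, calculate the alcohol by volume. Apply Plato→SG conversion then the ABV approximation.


SG = 259/(259 − P);  ABV = (OG − FG)·131.25
OG = 259/(259 − 11.5) = 1.0465
FG = 259/(259 − 5.4) = 1.0213
ABV = (1.0465 − 1.0213)·131.25

3.3037 % ABV


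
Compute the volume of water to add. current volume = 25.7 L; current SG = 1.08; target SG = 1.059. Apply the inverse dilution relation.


V_water = V·((SG_curr − 1)/(SG_target − 1) − 1)
V_water = 25.7·((1.08 − 1)/(1.059 − 1) − 1)

9.1475 L


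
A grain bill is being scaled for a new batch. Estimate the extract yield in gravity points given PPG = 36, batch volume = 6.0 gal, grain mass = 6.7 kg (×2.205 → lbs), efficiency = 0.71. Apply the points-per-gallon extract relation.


points = lbs × PPG × eff / vol
lbs = 6.7 × 2.205 = 14.7735
points = 14.7735 × 36 × 0.71 / 6.0

62.9351 points


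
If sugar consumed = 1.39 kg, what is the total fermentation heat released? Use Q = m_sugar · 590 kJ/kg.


Q = 1.39 · 590

820.1000 kJ


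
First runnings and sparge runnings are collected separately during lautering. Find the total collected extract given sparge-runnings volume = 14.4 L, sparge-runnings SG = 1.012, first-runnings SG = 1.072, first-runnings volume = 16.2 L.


total = Σ (SG_i − 1)·1000·V_i
first = (1.072 − 1)·1000·16.2 = 1166.4000
sparge = (1.012 − 1)·1000·14.4 = 172.8000
total = 1166.4000 + 172.8000

1339.2000 gravity·L


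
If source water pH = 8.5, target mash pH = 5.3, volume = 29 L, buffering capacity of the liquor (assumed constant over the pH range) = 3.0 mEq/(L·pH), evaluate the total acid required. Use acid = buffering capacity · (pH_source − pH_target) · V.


acid = 3.0 · (8.5 − 5.3) · 29

278.4000 mEq


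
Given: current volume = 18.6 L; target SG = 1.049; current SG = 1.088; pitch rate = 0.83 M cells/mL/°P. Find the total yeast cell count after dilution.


V_w = V·((SG_c−1)/(SG_t−1)−1);  °P = 259 − 259/SG_t;  cells = rate·(V+V_w)·°P
V_w = 18.6·((1.088−1)/(1.049−1)−1) = 14.8041
V_final = 18.6 + 14.8041 = 33.4041
°P = 259 − 259/1.049 = 12.0982
cells = 0.83·33.4041·12.0982

335.4270 billion cells


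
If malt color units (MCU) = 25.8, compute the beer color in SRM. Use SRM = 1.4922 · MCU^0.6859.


SRM = 1.4922 · 25.8^0.6859

13.8694 SRM


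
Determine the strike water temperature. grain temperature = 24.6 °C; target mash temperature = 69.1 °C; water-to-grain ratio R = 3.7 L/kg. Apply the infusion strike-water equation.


T_strike = (0.41/R)·(T_mash − T_grain) + T_mash
T_strike = (0.41/3.7)·(69.1 − 24.6) + 69.1

74.0311 °C


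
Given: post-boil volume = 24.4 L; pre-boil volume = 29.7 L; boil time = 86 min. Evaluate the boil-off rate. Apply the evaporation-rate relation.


rate = (V_pre − V_post) / (t_min/60)
rate = (29.7 − 24.4) / (86/60)

3.6977 L/hr


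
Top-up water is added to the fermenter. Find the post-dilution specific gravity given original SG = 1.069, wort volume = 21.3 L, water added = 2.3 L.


SG_new = 1 + (SG_old − 1)·V_old/(V_old + V_water)
pts = (1.069 − 1)·1000·21.3/(21.3 + 2.3) = 62.2754
SG_new = 1 + 62.2754/1000

1.0623


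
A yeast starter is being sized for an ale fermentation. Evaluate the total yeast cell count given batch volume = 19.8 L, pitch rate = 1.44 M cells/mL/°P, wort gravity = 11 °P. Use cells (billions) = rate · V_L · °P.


cells = 1.44 · 19.8 · 11

313.6320 billion cells


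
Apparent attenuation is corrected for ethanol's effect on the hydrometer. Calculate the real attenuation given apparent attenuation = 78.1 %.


RA = AA · 0.8192
RA = 78.1 · 0.8192

63.9795 %


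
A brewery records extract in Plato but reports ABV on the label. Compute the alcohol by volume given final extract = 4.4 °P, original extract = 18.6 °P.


SG = 259/(259 − P);  ABV = (OG − FG)·131.25
OG = 259/(259 − 18.6) = 1.0774
FG = 259/(259 − 4.4) = 1.0173
ABV = (1.0774 − 1.0173)·131.25

7.8867 % ABV


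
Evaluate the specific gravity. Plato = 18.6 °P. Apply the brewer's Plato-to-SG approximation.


SG = 259/(259 − P)
SG = 259/(259 − 18.6)

1.0774


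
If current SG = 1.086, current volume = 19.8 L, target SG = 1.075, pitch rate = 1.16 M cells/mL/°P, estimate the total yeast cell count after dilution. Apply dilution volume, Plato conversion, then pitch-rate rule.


V_w = V·((SG_c−1)/(SG_t−1)−1);  °P = 259 − 259/SG_t;  cells = rate·(V+V_w)·°P
V_w = 19.8·((1.086−1)/(1.075−1)−1) = 2.9040
V_final = 19.8 + 2.9040 = 22.7040
°P = 259 − 259/1.075 = 18.0698
cells = 1.16·22.7040·18.0698

475.8970 billion cells


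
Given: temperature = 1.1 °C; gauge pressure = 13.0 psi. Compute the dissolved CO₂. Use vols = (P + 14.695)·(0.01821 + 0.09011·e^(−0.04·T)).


vols = (13.0 + 14.695)·(0.01821 + 0.09011·e^(−0.04·1.1))

2.8925 volumes


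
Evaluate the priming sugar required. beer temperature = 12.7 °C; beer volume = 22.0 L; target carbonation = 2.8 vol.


residual = 14.695·(0.01821 + 0.09011·e^(−0.04·T));  sugar = (target − residual)·4.0·V
residual = 14.695·(0.01821 + 0.09011·e^(−0.04·12.7)) = 1.0643
sugar = (2.8 − 1.0643)·4.0·22.0

152.7377 g


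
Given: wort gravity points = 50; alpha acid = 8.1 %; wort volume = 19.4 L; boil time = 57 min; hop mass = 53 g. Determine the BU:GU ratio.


U = 1.65·0.000125^(GP/1000)·(1−e^(−0.04t))/4.15;  IBU = (α/100)·m·U·1000/V;  BU:GU = IBU/GP
U = 1.65·0.000125^(50/1000)·(1−e^(−0.04·57))/4.15 = 0.2277
IBU = (8.1/100)·53·0.2277·1000/19.4 = 50.3941
BU:GU = 50.3941/50

1.0079


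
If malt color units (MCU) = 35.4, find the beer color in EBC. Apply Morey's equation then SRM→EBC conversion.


SRM = 1.4922·MCU^0.6859;  EBC = SRM·1.97
SRM = 1.4922·35.4^0.6859 = 17.2301
EBC = 17.2301·1.97

33.9433 EBC


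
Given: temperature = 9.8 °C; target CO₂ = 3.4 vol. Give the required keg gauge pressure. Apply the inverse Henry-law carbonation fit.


psi = vols/(0.01821 + 0.09011·e^(−0.04·T)) − 14.695
psi = 3.4/(0.01821 + 0.09011·e^(−0.04·9.8)) − 14.695

28.2898 psi


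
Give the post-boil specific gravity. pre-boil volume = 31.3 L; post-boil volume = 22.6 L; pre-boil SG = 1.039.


SG_post = 1 + (SG_pre − 1)·V_pre/V_post
pts_pre = (1.039 − 1)·1000 = 39.0000
pts_post = 39.0000·31.3/22.6 = 54.0133
SG_post = 1 + 54.0133/1000

1.0540


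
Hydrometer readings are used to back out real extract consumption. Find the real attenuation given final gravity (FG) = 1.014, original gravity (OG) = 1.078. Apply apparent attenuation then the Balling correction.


AA = (OG−FG)/(OG−1)·100;  RA = AA·0.8192
AA = (1.078 − 1.014)/(1.078 − 1)·100 = 82.0513
RA = 82.0513·0.8192

67.2164 %


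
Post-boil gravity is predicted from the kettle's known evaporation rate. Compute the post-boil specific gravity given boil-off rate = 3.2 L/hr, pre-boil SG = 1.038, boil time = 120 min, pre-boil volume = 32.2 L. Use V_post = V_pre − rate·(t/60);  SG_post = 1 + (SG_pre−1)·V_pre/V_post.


V_post = 32.2 − 3.2·(120/60) = 25.8000
SG_post = 1 + (1.038 − 1)·32.2/25.8000

1.0474


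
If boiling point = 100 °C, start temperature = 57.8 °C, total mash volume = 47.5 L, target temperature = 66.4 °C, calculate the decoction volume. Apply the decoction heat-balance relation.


V_dec = V_total·(T_target − T_start)/(T_boil − T_start)
V_dec = 47.5·(66.4 − 57.8)/(100 − 57.8)

9.6801 L


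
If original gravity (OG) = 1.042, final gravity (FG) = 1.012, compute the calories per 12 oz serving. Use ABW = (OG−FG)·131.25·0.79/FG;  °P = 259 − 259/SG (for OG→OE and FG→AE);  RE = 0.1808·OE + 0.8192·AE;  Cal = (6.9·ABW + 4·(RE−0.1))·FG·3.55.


ABW = (1.042 − 1.012)·131.25·0.79/1.012 = 3.0737
OE = 259 − 259/1.042 = 10.4395 °P
AE = 259 − 259/1.012 = 3.0711 °P
RE = 0.1808·10.4395 + 0.8192·3.0711 = 4.4034 °P
Cal = (6.9·3.0737 + 4·(4.4034−0.1))·1.012·3.55

138.0356 kcal


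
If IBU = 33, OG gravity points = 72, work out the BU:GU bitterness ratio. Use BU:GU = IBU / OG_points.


BU:GU = 33 / 72

0.4583


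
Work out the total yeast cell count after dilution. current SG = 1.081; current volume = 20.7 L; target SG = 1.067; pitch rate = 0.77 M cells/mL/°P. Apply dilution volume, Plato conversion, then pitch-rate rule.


V_w = V·((SG_c−1)/(SG_t−1)−1);  °P = 259 − 259/SG_t;  cells = rate·(V+V_w)·°P
V_w = 20.7·((1.081−1)/(1.067−1)−1) = 4.3254
V_final = 20.7 + 4.3254 = 25.0254
°P = 259 − 259/1.067 = 16.2634
cells = 0.77·25.0254·16.2634

313.3873 billion cells


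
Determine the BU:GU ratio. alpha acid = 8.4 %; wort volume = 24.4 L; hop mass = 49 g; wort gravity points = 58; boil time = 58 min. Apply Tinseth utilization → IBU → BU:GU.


U = 1.65·0.000125^(GP/1000)·(1−e^(−0.04t))/4.15;  IBU = (α/100)·m·U·1000/V;  BU:GU = IBU/GP
U = 1.65·0.000125^(58/1000)·(1−e^(−0.04·58))/4.15 = 0.2129
IBU = (8.4/100)·49·0.2129·1000/24.4 = 35.9101
BU:GU = 35.9101/58

0.6191


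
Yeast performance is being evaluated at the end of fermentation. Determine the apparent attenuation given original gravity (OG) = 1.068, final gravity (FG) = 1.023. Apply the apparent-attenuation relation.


AA = (OG − FG)/(OG − 1) · 100
AA = (1.068 − 1.023)/(1.068 − 1) · 100

66.1765 %


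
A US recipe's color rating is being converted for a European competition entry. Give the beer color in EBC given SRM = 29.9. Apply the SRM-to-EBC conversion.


EBC = SRM · 1.97
EBC = 29.9 · 1.97

58.9030 EBC


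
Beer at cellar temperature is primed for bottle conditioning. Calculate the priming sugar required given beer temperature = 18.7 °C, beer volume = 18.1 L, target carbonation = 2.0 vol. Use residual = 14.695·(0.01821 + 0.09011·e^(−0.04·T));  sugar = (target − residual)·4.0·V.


residual = 14.695·(0.01821 + 0.09011·e^(−0.04·18.7)) = 0.8943
sugar = (2.0 − 0.8943)·4.0·18.1

80.0498 g


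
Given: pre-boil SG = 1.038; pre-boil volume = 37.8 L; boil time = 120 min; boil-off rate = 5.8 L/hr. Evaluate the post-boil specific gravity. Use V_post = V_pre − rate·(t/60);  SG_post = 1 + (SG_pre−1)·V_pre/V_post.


V_post = 37.8 − 5.8·(120/60) = 26.2000
SG_post = 1 + (1.038 − 1)·37.8/26.2000

1.0548


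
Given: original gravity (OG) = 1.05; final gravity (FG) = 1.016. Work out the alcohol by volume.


ABV = (OG − FG) · 131.25
ABV = (1.05 − 1.016) · 131.25

4.4625 % ABV


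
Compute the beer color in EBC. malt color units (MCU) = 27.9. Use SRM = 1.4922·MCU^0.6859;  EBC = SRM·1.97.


SRM = 1.4922·27.9^0.6859 = 14.6341
EBC = 14.6341·1.97

28.8292 EBC
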